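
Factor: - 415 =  - 5^1*83^1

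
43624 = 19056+24568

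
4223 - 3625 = 598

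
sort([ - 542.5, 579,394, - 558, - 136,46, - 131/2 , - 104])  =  [  -  558,  -  542.5, - 136, - 104,-131/2,46, 394,579] 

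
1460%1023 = 437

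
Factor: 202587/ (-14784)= - 877/64 =-2^(-6)*877^1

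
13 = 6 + 7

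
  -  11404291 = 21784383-33188674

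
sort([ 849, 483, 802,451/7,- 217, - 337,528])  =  [-337, - 217 , 451/7,483,528,802, 849 ] 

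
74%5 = 4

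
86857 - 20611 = 66246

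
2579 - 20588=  - 18009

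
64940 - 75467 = -10527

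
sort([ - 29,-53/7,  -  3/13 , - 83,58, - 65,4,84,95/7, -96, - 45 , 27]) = [-96,-83, - 65, - 45, - 29, - 53/7, - 3/13, 4,95/7,27 , 58,  84]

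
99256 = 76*1306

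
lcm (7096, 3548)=7096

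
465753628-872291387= - 406537759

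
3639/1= 3639= 3639.00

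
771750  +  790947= 1562697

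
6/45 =2/15 = 0.13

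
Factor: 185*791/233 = 5^1*7^1*37^1 * 113^1*233^(-1 )=146335/233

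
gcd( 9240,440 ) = 440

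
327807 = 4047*81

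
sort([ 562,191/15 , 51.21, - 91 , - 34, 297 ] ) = [-91, - 34,  191/15, 51.21,297,562 ] 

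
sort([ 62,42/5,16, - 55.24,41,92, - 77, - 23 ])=[ - 77,-55.24, -23,42/5,16, 41,62,92]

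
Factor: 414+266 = 2^3 * 5^1*17^1 = 680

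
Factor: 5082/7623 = 2^1*3^( - 1) = 2/3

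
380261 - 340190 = 40071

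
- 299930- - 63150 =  - 236780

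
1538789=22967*67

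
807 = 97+710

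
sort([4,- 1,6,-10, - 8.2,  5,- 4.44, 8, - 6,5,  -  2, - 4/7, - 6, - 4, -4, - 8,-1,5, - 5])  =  [ - 10, - 8.2 , - 8,-6, - 6, - 5, - 4.44, - 4,-4, - 2,  -  1,-1,-4/7,4 , 5,5,5,6 , 8 ]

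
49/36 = 49/36 = 1.36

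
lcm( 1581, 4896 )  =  151776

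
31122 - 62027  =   - 30905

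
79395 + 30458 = 109853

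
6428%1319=1152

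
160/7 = 160/7 = 22.86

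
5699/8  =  712+3/8= 712.38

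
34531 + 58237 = 92768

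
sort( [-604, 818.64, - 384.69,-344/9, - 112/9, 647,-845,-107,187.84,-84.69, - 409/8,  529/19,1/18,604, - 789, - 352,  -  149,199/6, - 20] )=[  -  845,-789,-604,-384.69, - 352,-149, - 107,-84.69  , - 409/8, - 344/9, - 20 ,  -  112/9, 1/18 , 529/19,199/6, 187.84,604,647,818.64]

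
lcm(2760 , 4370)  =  52440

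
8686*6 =52116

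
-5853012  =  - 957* 6116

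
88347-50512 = 37835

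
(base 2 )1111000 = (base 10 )120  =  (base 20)60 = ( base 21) 5f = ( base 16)78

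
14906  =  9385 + 5521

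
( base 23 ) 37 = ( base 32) 2C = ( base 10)76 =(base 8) 114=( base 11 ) 6A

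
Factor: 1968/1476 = 2^2*3^( - 1) = 4/3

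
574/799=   574/799 = 0.72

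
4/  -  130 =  -1 + 63/65 = -  0.03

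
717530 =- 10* ( - 71753) 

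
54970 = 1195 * 46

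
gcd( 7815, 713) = 1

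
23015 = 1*23015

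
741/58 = 741/58 = 12.78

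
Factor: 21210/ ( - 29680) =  - 2^( - 3) * 3^1 *53^ (- 1) * 101^1 =- 303/424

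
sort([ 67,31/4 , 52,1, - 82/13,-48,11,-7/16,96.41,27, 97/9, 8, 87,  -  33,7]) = [  -  48, - 33, - 82/13,- 7/16, 1, 7,31/4, 8, 97/9, 11 , 27,52, 67, 87,96.41]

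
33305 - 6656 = 26649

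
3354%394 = 202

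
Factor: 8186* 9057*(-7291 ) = - 2^1*3^1*23^1 * 317^1 * 3019^1 * 4093^1=- 540559129182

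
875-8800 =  -7925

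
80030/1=80030 = 80030.00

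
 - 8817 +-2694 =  - 11511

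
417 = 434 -17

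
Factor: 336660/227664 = 905/612=2^( - 2)*3^(-2)*5^1*17^(-1 ) * 181^1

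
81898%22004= 15886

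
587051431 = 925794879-338743448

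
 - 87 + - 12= -99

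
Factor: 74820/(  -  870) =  - 86 = -2^1*43^1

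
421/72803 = 421/72803  =  0.01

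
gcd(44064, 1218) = 6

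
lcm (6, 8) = 24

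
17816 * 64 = 1140224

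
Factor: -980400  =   - 2^4*3^1*5^2*19^1 * 43^1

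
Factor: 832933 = 832933^1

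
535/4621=535/4621 = 0.12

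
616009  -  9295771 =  - 8679762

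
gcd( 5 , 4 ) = 1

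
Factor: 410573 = 23^1*17851^1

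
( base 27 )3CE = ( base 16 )9DD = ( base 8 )4735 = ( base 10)2525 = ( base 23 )4hi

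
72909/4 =72909/4 = 18227.25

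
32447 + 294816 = 327263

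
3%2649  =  3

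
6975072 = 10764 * 648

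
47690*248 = 11827120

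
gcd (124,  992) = 124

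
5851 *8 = 46808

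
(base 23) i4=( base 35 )bx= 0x1a2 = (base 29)ec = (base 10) 418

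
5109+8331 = 13440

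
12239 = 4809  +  7430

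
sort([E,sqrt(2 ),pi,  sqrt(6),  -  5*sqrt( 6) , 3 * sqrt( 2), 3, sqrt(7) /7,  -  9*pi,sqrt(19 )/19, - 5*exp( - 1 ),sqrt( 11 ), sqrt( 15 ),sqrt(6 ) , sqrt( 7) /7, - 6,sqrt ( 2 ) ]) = [ - 9*pi, - 5*sqrt(6 ) , - 6, - 5 *exp( - 1 ),sqrt( 19 )/19, sqrt( 7)/7,sqrt(7)/7, sqrt(2),sqrt( 2 ), sqrt( 6 ) , sqrt( 6 ),  E,  3,pi , sqrt(  11 ),sqrt(  15 ), 3 * sqrt(2 )]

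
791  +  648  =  1439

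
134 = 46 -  - 88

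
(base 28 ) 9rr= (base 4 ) 1322133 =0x1e9f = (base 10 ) 7839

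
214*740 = 158360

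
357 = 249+108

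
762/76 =10 + 1/38 = 10.03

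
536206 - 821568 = - 285362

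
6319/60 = 6319/60 =105.32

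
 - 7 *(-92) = 644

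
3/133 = 3/133= 0.02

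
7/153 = 7/153 = 0.05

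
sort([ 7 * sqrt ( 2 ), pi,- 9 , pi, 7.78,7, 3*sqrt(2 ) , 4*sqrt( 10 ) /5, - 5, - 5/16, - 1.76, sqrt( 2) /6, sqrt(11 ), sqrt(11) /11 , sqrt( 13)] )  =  [- 9, - 5, - 1.76 ,  -  5/16,  sqrt (2) /6 , sqrt(11)/11,  4*sqrt(10) /5,  pi, pi , sqrt(11) , sqrt( 13 ) , 3 * sqrt( 2), 7,7.78, 7*sqrt( 2 )] 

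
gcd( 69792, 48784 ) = 16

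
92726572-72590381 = 20136191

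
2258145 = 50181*45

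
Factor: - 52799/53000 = - 2^(-3)*5^ ( - 3)*37^1* 53^ ( - 1)*1427^1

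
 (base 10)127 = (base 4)1333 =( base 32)3V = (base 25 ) 52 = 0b1111111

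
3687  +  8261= 11948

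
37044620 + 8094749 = 45139369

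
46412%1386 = 674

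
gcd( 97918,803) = 1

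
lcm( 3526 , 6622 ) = 271502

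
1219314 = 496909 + 722405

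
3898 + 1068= 4966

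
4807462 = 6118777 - 1311315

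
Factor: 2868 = 2^2*3^1*239^1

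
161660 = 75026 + 86634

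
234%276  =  234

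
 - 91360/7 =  - 13052 + 4/7 = - 13051.43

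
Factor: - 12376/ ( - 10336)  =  91/76 = 2^( - 2)*7^1*13^1*19^( - 1)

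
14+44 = 58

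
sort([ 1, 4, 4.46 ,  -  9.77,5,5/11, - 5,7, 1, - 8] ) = [ - 9.77, - 8, - 5, 5/11, 1, 1, 4,4.46, 5, 7] 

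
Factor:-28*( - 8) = 224 =2^5*7^1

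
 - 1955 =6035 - 7990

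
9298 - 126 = 9172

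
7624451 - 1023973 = 6600478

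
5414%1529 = 827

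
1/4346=1/4346 = 0.00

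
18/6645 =6/2215 = 0.00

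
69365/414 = 167 + 227/414 = 167.55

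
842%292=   258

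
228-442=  - 214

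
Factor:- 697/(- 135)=3^( - 3) * 5^( - 1)*17^1*41^1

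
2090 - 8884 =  - 6794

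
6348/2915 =2+518/2915  =  2.18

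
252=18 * 14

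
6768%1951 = 915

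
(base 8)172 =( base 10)122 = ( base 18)6E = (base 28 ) 4a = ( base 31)3T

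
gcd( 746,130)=2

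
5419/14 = 387 + 1/14 = 387.07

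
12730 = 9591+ 3139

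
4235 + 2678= 6913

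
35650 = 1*35650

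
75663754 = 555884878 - 480221124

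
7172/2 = 3586 =3586.00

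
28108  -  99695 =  - 71587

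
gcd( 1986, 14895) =993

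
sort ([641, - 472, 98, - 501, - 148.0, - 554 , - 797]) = [  -  797, - 554, - 501, - 472, - 148.0,98,641 ] 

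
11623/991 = 11 + 722/991 = 11.73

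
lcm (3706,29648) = 29648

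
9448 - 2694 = 6754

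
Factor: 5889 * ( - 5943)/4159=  - 3^2*7^1 * 13^1 * 151^1*283^1*4159^( - 1 )=-34998327/4159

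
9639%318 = 99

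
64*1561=99904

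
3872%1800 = 272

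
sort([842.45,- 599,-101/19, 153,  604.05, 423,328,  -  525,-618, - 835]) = [-835, - 618,  -  599, - 525,- 101/19, 153, 328, 423, 604.05, 842.45]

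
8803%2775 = 478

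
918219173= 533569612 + 384649561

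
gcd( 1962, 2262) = 6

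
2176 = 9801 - 7625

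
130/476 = 65/238 = 0.27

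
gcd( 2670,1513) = 89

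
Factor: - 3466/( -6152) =1733/3076 = 2^( - 2)*769^(-1)*1733^1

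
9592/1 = 9592= 9592.00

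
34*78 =2652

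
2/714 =1/357 = 0.00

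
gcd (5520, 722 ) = 2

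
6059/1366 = 6059/1366= 4.44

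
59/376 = 59/376  =  0.16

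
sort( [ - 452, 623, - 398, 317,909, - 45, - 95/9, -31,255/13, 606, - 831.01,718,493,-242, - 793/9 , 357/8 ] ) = [ - 831.01, - 452, - 398 ,-242, - 793/9, - 45, - 31, - 95/9, 255/13,357/8  ,  317,493, 606,623,  718, 909 ]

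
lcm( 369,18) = 738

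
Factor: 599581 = 257^1*2333^1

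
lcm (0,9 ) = 0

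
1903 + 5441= 7344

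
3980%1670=640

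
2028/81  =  676/27 = 25.04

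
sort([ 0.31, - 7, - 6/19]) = [ - 7, - 6/19, 0.31]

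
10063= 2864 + 7199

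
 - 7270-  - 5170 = -2100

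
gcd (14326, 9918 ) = 1102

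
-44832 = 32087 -76919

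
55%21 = 13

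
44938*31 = 1393078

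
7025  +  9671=16696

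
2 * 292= 584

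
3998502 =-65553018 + 69551520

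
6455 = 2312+4143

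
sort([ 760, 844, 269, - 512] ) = [  -  512,  269, 760,  844]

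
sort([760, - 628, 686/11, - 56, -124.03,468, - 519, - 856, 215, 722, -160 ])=[ - 856, - 628, - 519, - 160,-124.03, - 56, 686/11, 215,468, 722,760 ] 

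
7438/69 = 107 + 55/69 = 107.80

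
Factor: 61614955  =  5^1 * 461^1 * 26731^1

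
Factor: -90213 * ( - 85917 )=3^2* 13^1 * 2203^1* 30071^1 =7750830321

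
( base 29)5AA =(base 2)1000110011001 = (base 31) 4la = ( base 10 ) 4505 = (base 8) 10631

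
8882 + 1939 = 10821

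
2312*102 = 235824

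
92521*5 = 462605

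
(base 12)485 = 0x2A5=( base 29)NA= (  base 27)P2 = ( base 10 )677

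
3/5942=3/5942 =0.00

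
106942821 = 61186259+45756562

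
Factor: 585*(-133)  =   -3^2 * 5^1*7^1* 13^1*19^1= - 77805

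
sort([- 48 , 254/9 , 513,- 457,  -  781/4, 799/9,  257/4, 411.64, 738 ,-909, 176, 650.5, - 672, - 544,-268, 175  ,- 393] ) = [  -  909,-672, - 544, - 457,- 393, -268, - 781/4, - 48,254/9, 257/4, 799/9,175, 176, 411.64, 513, 650.5,  738 ] 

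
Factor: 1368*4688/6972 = 2^5*3^1 * 7^ ( - 1 )*19^1 * 83^( - 1)*293^1 = 534432/581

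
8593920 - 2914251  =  5679669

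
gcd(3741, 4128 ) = 129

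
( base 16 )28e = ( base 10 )654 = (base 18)206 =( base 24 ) 136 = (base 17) 248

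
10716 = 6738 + 3978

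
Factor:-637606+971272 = 333666  =  2^1*3^3*37^1*167^1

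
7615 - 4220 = 3395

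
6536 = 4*1634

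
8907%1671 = 552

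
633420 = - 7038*( - 90 )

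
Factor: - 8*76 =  - 608= - 2^5 *19^1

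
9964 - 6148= 3816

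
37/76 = 37/76 = 0.49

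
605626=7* 86518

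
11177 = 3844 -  - 7333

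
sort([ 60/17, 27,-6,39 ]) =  [ - 6,  60/17,  27,39 ] 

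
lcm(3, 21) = 21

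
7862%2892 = 2078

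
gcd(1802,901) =901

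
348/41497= 348/41497 = 0.01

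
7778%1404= 758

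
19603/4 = 4900 + 3/4 = 4900.75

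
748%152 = 140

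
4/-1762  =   - 1 + 879/881 = - 0.00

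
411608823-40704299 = 370904524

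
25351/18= 25351/18= 1408.39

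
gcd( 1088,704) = 64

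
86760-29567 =57193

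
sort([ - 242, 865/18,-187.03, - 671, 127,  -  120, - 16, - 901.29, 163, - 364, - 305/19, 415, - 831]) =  [ - 901.29 , - 831, - 671, - 364, - 242, - 187.03, - 120, - 305/19, - 16,865/18, 127, 163, 415]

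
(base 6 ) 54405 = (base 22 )fad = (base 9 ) 11245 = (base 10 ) 7493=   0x1d45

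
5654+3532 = 9186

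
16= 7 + 9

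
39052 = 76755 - 37703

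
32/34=16/17 = 0.94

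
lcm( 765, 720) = 12240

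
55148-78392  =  -23244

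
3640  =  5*728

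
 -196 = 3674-3870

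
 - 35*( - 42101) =1473535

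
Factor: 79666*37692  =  3002770872= 2^3*3^3*61^1*349^1  *653^1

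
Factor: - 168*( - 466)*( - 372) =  - 2^6*3^2*7^1*31^1*233^1 =- 29123136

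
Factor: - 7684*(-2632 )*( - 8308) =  -168023384704 =- 2^7*7^1*17^1*31^1 * 47^1*67^1*113^1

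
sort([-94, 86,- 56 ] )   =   [ - 94, - 56,  86 ] 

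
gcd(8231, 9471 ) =1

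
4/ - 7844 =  - 1  +  1960/1961 = - 0.00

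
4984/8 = 623=623.00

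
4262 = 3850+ 412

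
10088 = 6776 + 3312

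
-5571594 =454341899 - 459913493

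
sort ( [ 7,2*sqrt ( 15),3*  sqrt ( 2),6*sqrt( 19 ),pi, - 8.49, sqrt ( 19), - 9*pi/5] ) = [ - 8.49, - 9 * pi/5,pi, 3 * sqrt (2 ) , sqrt( 19), 7, 2*sqrt( 15),6 * sqrt (19)]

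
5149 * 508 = 2615692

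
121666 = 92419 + 29247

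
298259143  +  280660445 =578919588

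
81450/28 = 2908 + 13/14 = 2908.93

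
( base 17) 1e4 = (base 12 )383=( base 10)531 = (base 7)1356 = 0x213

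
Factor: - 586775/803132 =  - 2^( - 2 )*5^2 * 7^2 * 11^(  -  1 ) * 479^1*18253^(  -  1 ) 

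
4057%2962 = 1095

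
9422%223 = 56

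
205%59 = 28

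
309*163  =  50367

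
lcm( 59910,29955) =59910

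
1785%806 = 173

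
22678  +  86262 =108940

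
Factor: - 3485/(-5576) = 2^( - 3)*5^1 = 5/8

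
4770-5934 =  - 1164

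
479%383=96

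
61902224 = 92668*668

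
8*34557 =276456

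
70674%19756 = 11406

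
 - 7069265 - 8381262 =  - 15450527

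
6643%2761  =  1121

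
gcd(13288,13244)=44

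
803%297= 209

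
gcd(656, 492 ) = 164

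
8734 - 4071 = 4663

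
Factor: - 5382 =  - 2^1*3^2 *13^1*23^1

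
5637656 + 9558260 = 15195916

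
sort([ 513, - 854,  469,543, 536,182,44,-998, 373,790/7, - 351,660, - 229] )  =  [ - 998, - 854, -351, - 229, 44, 790/7, 182 , 373 , 469,513,  536 , 543 , 660 ] 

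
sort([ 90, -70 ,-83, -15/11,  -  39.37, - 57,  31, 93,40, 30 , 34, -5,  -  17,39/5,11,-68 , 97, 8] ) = [ - 83, -70,-68,-57, - 39.37,-17,-5,-15/11 , 39/5 , 8,  11, 30,31, 34, 40, 90 , 93, 97]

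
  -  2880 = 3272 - 6152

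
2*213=426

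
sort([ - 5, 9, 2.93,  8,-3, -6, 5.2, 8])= [ - 6, - 5, - 3, 2.93, 5.2, 8, 8 , 9 ]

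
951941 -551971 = 399970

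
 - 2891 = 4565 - 7456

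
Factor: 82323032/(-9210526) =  - 41161516/4605263 = -2^2*11^1*13^( -1 ) * 354251^(- 1 )*935489^1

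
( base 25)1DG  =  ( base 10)966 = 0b1111000110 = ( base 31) 105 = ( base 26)1b4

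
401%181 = 39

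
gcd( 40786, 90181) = 1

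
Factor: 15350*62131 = 953710850 = 2^1* 5^2*307^1  *  62131^1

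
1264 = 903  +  361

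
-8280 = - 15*552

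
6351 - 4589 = 1762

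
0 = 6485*0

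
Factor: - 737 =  - 11^1*67^1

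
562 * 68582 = 38543084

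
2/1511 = 2/1511 = 0.00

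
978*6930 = 6777540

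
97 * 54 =5238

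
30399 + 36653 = 67052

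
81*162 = 13122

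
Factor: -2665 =- 5^1*13^1 *41^1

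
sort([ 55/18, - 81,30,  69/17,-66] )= [- 81, -66 , 55/18,  69/17, 30]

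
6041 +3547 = 9588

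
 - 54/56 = -1 + 1/28 = - 0.96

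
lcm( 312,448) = 17472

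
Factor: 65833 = 43^1*1531^1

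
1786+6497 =8283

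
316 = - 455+771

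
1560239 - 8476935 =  - 6916696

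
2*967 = 1934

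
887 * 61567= 54609929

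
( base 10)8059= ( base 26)BNP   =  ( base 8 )17573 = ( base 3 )102001111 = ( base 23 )F59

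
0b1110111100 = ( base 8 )1674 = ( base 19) 2c6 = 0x3BC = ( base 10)956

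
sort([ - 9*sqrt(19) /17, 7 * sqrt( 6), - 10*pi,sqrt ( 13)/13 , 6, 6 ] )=[ - 10*pi,  -  9*sqrt (19)/17, sqrt( 13) /13,6, 6, 7*sqrt(6) ] 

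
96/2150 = 48/1075   =  0.04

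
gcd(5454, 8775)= 27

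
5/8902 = 5/8902 = 0.00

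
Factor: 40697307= 3^2 *7^1*43^1 * 83^1*181^1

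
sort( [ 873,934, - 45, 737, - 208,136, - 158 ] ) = [ - 208, - 158, - 45,136, 737,873,934]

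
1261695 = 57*22135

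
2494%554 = 278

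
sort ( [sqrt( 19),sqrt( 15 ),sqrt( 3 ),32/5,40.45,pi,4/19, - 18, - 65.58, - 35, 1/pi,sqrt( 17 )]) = [  -  65.58, - 35, - 18, 4/19,1/pi,  sqrt(3) , pi,sqrt( 15 ) , sqrt( 17 ),  sqrt( 19),32/5,40.45]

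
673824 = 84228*8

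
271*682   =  184822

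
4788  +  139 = 4927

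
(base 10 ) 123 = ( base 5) 443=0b1111011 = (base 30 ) 43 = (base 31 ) 3u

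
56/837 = 56/837 = 0.07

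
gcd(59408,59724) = 316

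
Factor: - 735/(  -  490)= 3/2=   2^( - 1 )*3^1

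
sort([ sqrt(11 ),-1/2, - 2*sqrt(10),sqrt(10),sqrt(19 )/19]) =[  -  2*  sqrt(10 ), - 1/2, sqrt(19) /19,sqrt(10 ),sqrt(11)]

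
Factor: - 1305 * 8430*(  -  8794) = 2^2 *3^3*5^2 * 29^1* 281^1*4397^1 = 96744113100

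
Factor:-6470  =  -2^1*5^1*647^1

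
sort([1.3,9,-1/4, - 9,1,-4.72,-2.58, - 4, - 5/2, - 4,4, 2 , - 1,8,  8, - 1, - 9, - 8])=[ - 9, - 9, - 8,-4.72,-4, - 4 ,-2.58, - 5/2, - 1, - 1  , - 1/4,1 , 1.3,  2,4,8,8,9 ]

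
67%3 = 1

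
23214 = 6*3869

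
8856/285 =2952/95= 31.07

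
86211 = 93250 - 7039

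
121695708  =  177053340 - 55357632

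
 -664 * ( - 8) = 5312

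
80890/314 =257 + 96/157  =  257.61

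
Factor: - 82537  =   - 7^1*13^1 * 907^1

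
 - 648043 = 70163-718206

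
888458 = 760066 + 128392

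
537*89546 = 48086202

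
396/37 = 10 + 26/37 =10.70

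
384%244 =140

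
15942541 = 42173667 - 26231126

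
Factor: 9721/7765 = 5^( - 1 )* 1553^( - 1)*9721^1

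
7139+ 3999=11138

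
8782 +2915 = 11697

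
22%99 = 22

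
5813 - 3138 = 2675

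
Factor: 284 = 2^2*71^1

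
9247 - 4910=4337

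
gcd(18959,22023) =1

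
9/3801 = 3/1267 = 0.00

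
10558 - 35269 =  - 24711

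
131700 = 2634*50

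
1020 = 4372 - 3352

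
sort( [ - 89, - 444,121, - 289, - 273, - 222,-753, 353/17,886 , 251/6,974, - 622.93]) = [  -  753,-622.93,-444 , - 289, - 273, - 222, - 89, 353/17,251/6, 121, 886, 974]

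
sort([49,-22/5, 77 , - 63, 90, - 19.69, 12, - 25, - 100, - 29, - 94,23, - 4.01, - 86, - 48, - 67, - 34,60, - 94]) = [-100 , - 94, - 94, - 86, - 67, -63, - 48, - 34,-29, -25, - 19.69, - 22/5, - 4.01,12, 23, 49, 60, 77, 90 ] 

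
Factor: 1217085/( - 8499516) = -2^(- 2)*5^1*41^1 *1979^1*708293^(- 1 ) = - 405695/2833172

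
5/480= 1/96= 0.01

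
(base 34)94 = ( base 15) 15a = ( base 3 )102111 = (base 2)100110110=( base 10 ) 310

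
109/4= 27  +  1/4 = 27.25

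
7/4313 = 7/4313=0.00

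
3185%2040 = 1145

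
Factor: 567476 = 2^2*7^1*13^1*1559^1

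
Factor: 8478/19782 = 3^1  *7^(  -  1) = 3/7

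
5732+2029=7761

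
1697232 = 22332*76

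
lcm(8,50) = 200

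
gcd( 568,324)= 4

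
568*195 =110760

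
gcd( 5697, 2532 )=633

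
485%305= 180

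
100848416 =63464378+37384038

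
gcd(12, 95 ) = 1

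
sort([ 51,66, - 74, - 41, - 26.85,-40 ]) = [ - 74,-41,-40, - 26.85, 51, 66 ] 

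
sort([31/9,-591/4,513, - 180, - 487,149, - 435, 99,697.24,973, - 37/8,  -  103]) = [ - 487, - 435,-180, - 591/4,  -  103, - 37/8,31/9, 99,149,513,697.24,973 ] 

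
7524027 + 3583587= 11107614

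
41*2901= 118941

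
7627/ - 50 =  - 7627/50 = -  152.54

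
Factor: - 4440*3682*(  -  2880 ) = 47082470400 =2^10* 3^3*5^2*7^1*37^1*263^1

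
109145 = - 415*( - 263)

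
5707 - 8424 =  - 2717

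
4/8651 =4/8651 = 0.00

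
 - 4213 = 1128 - 5341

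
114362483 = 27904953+86457530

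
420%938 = 420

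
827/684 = 1 + 143/684 = 1.21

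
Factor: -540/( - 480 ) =2^( - 3)*3^2= 9/8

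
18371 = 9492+8879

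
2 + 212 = 214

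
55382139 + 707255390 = 762637529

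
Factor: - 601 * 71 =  - 42671 = - 71^1*601^1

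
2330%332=6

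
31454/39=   31454/39 = 806.51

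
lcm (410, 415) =34030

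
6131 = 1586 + 4545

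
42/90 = 7/15 = 0.47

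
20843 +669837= 690680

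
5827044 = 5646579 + 180465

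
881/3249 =881/3249 = 0.27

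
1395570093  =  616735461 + 778834632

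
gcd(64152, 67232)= 88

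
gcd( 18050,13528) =38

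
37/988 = 37/988 = 0.04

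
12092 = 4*3023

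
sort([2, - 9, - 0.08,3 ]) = [ - 9 , - 0.08, 2,3] 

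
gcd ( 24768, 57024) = 576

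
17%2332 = 17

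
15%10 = 5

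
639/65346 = 213/21782 = 0.01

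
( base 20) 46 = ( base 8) 126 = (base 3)10012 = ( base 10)86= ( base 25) 3B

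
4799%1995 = 809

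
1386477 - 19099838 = -17713361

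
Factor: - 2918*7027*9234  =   - 2^2*3^5* 19^1*1459^1*7027^1= -189341193924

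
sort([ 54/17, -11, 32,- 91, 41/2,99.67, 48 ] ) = [ - 91, - 11, 54/17, 41/2, 32, 48,99.67]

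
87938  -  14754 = 73184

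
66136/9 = 66136/9 =7348.44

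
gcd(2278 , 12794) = 2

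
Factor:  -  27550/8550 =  - 29/9 = - 3^(-2)*29^1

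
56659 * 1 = 56659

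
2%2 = 0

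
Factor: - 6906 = - 2^1*3^1*1151^1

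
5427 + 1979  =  7406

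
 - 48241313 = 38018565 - 86259878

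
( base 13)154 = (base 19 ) CA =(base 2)11101110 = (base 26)94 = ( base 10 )238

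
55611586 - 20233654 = 35377932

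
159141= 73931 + 85210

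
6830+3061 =9891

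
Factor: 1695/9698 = 2^( - 1 )* 3^1*5^1*13^( - 1 )*113^1*373^( - 1 ) 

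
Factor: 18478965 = 3^1 * 5^1 * 1097^1*1123^1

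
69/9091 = 69/9091 = 0.01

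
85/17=5 = 5.00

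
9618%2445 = 2283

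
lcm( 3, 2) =6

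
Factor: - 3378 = - 2^1*3^1 * 563^1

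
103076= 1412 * 73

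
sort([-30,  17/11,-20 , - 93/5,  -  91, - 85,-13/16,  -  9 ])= [ - 91,  -  85,-30,  -  20, - 93/5,-9,-13/16, 17/11 ] 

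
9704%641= 89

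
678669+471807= 1150476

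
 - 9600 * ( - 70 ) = 672000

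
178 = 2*89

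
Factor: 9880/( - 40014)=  - 2^2*3^( - 4)*5^1 = - 20/81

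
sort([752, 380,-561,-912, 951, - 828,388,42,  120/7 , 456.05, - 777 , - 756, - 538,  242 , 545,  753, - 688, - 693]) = [-912, - 828, - 777,  -  756,- 693,-688, - 561,-538,120/7,42 , 242,380,  388,456.05 , 545,752,  753,951 ]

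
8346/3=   2782= 2782.00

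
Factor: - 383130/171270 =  - 387/173 = - 3^2 *43^1*173^ ( - 1)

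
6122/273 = 22 + 116/273 = 22.42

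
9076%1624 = 956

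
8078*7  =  56546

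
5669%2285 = 1099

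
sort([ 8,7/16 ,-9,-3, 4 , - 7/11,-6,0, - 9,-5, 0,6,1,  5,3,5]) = [ - 9, - 9,  -  6,  -  5,-3,-7/11,0, 0,7/16,1, 3 , 4,5,5, 6, 8 ] 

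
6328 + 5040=11368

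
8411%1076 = 879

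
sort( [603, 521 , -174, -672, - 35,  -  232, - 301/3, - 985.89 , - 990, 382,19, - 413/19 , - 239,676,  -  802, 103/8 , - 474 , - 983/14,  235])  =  [ - 990, - 985.89, -802,-672, - 474, - 239,-232, - 174 , - 301/3, - 983/14, - 35, - 413/19, 103/8,19, 235,  382 , 521,603,  676] 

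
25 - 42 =  -  17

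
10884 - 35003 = - 24119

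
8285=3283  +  5002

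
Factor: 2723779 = 2723779^1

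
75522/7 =75522/7= 10788.86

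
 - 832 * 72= - 59904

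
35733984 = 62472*572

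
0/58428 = 0 = 0.00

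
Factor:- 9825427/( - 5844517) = 7^( - 1 )*43^(- 1)*19417^(-1)* 9825427^1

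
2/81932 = 1/40966=0.00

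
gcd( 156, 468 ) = 156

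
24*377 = 9048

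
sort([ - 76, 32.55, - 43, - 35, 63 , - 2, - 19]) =[-76, - 43, - 35, - 19  ,- 2, 32.55, 63]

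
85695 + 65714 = 151409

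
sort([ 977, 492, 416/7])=[416/7,492, 977]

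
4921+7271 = 12192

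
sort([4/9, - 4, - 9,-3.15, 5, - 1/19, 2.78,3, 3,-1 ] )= [ - 9, - 4, - 3.15, - 1, - 1/19, 4/9,  2.78,3,  3, 5]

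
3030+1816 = 4846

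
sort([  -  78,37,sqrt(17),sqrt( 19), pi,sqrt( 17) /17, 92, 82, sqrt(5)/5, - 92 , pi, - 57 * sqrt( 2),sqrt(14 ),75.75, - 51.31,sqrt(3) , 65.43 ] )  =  [-92, - 57*sqrt( 2),-78, - 51.31 , sqrt( 17)/17, sqrt( 5)/5 , sqrt( 3),pi,pi , sqrt( 14),sqrt(17 ),sqrt(19),37,65.43,  75.75,82,92]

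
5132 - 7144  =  - 2012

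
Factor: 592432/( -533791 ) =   -  2^4*61^1 * 97^( - 1)*607^1*5503^( - 1 ) 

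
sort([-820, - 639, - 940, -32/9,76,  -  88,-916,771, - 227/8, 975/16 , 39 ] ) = [ - 940, - 916, - 820, - 639,-88,-227/8, -32/9,39,975/16, 76, 771]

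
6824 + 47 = 6871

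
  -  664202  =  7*( - 94886 ) 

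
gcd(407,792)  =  11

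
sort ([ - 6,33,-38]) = [  -  38, - 6,33] 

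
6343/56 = 113 + 15/56= 113.27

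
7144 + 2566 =9710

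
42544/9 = 42544/9 = 4727.11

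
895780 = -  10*( - 89578)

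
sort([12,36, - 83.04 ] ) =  [-83.04, 12,  36] 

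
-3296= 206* ( - 16)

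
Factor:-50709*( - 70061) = 3^1*16903^1*70061^1=3552723249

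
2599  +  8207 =10806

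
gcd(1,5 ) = 1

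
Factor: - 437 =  -19^1 * 23^1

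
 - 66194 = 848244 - 914438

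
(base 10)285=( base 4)10131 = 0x11d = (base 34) 8D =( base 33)8L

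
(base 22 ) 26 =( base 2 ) 110010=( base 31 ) 1j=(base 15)35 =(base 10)50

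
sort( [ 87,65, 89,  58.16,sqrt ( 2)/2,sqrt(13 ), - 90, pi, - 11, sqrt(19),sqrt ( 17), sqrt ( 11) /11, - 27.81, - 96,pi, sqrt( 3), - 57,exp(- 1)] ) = [  -  96, - 90, - 57, - 27.81,-11, sqrt(11 )/11,exp( - 1 ), sqrt ( 2)/2,sqrt (3 ),pi,pi,sqrt( 13),sqrt(17),sqrt( 19 ),58.16,65,87,89]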